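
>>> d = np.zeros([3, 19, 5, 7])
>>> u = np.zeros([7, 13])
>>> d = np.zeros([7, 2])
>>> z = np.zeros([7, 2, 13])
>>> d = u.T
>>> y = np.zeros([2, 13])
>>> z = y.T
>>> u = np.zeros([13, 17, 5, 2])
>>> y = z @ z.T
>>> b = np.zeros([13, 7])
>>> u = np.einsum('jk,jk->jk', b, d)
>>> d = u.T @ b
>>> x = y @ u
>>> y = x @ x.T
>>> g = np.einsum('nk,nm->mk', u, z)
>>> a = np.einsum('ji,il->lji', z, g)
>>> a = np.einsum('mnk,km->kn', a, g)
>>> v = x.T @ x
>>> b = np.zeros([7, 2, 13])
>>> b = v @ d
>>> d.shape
(7, 7)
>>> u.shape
(13, 7)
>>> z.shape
(13, 2)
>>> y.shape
(13, 13)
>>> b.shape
(7, 7)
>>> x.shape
(13, 7)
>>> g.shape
(2, 7)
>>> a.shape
(2, 13)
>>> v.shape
(7, 7)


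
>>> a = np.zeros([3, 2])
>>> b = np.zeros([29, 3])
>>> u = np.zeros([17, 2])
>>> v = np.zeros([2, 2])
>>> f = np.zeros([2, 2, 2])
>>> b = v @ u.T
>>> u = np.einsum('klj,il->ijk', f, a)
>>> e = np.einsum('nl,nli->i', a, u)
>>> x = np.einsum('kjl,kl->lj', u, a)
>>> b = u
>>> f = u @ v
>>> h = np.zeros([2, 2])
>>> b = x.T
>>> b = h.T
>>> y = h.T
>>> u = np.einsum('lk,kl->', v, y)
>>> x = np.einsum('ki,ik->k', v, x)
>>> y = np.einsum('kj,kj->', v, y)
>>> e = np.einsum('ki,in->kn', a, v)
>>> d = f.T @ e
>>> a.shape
(3, 2)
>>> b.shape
(2, 2)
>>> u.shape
()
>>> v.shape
(2, 2)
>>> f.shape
(3, 2, 2)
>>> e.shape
(3, 2)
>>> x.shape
(2,)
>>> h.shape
(2, 2)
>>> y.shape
()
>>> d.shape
(2, 2, 2)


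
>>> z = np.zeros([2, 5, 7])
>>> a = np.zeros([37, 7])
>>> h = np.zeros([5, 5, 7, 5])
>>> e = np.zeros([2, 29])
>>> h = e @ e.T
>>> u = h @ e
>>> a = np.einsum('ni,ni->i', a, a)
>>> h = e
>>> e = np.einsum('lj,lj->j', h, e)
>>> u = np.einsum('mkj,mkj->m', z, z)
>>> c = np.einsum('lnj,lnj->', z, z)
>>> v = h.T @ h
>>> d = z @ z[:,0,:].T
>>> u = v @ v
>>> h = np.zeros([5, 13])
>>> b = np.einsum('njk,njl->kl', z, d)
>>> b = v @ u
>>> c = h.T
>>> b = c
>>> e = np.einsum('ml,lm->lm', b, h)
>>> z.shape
(2, 5, 7)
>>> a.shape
(7,)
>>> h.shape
(5, 13)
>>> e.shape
(5, 13)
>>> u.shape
(29, 29)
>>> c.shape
(13, 5)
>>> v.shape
(29, 29)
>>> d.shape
(2, 5, 2)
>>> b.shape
(13, 5)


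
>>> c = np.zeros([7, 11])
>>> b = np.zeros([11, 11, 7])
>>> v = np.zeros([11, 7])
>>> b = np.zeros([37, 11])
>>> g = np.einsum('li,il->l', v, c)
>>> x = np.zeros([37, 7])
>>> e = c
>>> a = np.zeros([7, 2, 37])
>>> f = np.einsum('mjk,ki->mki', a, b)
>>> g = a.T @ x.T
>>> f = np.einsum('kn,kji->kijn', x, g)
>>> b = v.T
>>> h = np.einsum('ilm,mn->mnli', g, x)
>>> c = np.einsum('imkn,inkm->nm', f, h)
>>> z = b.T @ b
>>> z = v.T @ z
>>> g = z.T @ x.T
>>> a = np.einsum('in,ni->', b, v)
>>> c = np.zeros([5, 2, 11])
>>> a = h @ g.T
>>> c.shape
(5, 2, 11)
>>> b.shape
(7, 11)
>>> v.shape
(11, 7)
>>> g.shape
(11, 37)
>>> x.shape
(37, 7)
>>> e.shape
(7, 11)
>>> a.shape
(37, 7, 2, 11)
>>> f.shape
(37, 37, 2, 7)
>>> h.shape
(37, 7, 2, 37)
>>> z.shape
(7, 11)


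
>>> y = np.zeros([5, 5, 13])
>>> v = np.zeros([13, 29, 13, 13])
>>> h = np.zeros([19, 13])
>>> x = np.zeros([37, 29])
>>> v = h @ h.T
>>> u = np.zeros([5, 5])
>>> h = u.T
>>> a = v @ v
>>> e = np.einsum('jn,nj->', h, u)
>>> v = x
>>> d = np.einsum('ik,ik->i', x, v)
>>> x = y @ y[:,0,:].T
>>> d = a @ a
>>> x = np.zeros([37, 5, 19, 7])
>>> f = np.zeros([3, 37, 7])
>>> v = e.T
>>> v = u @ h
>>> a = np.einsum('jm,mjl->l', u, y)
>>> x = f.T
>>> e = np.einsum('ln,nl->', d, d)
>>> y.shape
(5, 5, 13)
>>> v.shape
(5, 5)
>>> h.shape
(5, 5)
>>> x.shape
(7, 37, 3)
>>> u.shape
(5, 5)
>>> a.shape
(13,)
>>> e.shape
()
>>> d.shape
(19, 19)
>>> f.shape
(3, 37, 7)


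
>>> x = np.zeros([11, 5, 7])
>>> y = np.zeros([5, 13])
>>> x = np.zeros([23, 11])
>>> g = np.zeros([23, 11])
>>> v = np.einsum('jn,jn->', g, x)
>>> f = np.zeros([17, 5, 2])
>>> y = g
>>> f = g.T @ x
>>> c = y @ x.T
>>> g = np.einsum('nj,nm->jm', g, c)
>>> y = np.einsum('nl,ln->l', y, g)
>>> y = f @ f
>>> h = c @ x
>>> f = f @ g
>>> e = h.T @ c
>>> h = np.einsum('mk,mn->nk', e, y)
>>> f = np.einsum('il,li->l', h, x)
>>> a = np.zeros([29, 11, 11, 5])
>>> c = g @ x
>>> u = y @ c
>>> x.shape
(23, 11)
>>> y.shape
(11, 11)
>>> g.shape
(11, 23)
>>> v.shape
()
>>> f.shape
(23,)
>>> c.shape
(11, 11)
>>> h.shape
(11, 23)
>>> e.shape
(11, 23)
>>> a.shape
(29, 11, 11, 5)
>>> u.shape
(11, 11)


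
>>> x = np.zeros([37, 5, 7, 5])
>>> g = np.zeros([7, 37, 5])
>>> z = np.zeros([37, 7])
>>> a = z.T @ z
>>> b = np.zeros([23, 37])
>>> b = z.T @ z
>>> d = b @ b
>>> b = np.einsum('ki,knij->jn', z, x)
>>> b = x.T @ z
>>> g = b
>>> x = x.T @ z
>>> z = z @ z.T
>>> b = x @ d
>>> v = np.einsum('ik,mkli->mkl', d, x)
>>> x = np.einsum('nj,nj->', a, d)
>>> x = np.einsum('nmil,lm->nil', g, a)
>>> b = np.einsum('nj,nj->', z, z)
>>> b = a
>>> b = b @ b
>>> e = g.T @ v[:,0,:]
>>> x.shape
(5, 5, 7)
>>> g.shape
(5, 7, 5, 7)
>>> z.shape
(37, 37)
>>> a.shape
(7, 7)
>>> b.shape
(7, 7)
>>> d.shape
(7, 7)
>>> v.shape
(5, 7, 5)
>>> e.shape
(7, 5, 7, 5)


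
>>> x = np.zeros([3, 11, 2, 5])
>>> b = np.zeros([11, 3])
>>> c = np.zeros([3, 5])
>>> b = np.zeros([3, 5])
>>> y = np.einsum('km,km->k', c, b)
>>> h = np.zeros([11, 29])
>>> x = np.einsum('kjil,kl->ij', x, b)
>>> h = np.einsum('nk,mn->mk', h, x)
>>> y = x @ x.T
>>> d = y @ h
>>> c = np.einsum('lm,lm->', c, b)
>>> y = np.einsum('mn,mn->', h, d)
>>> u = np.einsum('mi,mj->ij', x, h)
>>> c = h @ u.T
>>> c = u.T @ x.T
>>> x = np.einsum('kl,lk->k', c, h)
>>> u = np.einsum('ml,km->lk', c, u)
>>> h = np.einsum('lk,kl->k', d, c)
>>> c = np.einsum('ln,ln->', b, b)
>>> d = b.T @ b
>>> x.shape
(29,)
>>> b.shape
(3, 5)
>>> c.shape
()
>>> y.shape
()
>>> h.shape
(29,)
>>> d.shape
(5, 5)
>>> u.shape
(2, 11)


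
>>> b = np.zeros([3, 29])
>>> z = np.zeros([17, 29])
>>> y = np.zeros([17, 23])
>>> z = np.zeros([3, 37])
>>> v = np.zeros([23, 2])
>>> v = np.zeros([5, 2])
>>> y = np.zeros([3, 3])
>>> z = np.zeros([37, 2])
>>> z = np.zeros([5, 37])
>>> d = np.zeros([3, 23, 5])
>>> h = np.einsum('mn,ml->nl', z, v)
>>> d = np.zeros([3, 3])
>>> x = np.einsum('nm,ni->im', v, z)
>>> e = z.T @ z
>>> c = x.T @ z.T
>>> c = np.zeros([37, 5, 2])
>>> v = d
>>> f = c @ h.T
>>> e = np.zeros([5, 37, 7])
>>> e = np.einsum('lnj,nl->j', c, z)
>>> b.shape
(3, 29)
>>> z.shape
(5, 37)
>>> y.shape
(3, 3)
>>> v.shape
(3, 3)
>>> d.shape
(3, 3)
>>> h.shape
(37, 2)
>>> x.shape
(37, 2)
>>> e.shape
(2,)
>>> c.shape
(37, 5, 2)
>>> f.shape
(37, 5, 37)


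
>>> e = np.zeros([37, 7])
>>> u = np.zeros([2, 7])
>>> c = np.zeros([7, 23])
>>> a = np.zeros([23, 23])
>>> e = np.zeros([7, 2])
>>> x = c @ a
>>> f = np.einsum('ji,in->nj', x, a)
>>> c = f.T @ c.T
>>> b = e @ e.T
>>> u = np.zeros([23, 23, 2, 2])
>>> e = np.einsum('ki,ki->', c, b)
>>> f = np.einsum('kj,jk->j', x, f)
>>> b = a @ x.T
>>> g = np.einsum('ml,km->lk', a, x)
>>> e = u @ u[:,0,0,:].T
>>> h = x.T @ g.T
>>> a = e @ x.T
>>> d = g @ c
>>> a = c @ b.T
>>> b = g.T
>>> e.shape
(23, 23, 2, 23)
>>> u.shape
(23, 23, 2, 2)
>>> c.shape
(7, 7)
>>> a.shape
(7, 23)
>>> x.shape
(7, 23)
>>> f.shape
(23,)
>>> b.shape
(7, 23)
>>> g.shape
(23, 7)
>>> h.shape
(23, 23)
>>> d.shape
(23, 7)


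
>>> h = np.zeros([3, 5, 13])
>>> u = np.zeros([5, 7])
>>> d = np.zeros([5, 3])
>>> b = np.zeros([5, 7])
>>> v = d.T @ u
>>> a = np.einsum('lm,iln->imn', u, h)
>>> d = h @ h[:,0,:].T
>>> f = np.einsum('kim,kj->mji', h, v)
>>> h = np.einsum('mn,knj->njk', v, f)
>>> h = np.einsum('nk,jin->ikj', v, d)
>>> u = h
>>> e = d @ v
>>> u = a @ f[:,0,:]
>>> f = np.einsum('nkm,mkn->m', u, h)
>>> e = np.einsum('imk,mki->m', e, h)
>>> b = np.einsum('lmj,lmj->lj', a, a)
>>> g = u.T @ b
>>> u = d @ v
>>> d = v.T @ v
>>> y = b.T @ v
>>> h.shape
(5, 7, 3)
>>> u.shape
(3, 5, 7)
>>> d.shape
(7, 7)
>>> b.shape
(3, 13)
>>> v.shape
(3, 7)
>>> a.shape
(3, 7, 13)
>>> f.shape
(5,)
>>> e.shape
(5,)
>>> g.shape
(5, 7, 13)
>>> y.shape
(13, 7)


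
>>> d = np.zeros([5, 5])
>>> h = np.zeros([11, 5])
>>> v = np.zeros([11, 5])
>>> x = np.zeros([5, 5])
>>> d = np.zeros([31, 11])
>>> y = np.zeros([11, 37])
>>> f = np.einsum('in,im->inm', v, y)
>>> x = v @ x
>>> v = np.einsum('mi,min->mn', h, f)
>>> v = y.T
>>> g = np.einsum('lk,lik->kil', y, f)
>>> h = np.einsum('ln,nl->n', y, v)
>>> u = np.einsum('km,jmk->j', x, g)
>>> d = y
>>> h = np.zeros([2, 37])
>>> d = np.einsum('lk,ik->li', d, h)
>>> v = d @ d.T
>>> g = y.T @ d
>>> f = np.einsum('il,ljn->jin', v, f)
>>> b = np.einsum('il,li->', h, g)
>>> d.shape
(11, 2)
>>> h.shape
(2, 37)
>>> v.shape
(11, 11)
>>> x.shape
(11, 5)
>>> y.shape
(11, 37)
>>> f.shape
(5, 11, 37)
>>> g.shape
(37, 2)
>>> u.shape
(37,)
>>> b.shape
()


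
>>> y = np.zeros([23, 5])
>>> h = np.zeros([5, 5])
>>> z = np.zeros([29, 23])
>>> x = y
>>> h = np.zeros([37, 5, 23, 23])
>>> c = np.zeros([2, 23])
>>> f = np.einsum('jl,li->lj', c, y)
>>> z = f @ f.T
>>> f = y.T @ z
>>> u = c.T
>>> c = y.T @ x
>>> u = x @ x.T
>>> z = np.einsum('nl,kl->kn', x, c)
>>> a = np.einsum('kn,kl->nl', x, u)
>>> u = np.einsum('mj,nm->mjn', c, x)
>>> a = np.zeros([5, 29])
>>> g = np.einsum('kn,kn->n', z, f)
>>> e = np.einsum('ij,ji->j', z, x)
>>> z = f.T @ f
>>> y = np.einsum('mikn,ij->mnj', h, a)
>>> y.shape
(37, 23, 29)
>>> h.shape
(37, 5, 23, 23)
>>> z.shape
(23, 23)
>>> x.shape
(23, 5)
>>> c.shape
(5, 5)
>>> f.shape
(5, 23)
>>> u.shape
(5, 5, 23)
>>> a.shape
(5, 29)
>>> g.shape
(23,)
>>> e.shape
(23,)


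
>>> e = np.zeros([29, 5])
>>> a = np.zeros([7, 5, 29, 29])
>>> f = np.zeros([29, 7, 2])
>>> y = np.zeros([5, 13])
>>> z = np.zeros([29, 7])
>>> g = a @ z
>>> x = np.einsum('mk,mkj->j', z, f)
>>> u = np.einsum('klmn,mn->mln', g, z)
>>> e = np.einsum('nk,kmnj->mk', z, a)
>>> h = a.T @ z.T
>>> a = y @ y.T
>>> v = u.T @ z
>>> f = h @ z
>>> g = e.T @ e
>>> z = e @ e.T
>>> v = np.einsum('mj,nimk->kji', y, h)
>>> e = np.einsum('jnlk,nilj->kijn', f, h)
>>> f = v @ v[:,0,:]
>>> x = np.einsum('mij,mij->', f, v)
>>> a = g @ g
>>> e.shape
(7, 29, 29, 29)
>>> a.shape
(7, 7)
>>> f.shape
(29, 13, 29)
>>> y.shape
(5, 13)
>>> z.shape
(5, 5)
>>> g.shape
(7, 7)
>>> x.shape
()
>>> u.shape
(29, 5, 7)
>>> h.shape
(29, 29, 5, 29)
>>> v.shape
(29, 13, 29)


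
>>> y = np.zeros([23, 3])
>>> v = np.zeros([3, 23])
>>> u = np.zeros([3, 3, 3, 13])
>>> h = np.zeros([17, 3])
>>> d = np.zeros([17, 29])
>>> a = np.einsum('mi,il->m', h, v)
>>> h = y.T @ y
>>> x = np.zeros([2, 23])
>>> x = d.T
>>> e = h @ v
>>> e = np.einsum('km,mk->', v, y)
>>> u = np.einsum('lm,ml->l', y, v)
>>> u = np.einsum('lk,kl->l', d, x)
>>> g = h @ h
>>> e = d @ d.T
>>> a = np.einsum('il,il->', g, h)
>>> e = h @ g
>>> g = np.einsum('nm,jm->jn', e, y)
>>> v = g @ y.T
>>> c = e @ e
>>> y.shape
(23, 3)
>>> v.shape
(23, 23)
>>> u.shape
(17,)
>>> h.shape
(3, 3)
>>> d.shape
(17, 29)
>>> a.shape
()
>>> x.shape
(29, 17)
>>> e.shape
(3, 3)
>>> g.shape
(23, 3)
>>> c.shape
(3, 3)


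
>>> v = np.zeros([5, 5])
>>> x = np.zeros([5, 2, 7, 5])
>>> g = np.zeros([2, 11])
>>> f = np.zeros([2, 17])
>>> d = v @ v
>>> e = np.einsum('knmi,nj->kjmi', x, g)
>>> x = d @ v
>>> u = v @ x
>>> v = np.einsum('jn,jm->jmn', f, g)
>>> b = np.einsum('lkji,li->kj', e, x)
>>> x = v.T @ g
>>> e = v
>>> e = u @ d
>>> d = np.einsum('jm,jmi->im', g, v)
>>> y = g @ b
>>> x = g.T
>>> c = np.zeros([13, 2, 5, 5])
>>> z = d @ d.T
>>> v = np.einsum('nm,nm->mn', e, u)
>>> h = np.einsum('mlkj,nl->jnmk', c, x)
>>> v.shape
(5, 5)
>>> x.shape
(11, 2)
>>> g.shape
(2, 11)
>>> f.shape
(2, 17)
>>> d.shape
(17, 11)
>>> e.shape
(5, 5)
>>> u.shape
(5, 5)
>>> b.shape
(11, 7)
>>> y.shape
(2, 7)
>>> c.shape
(13, 2, 5, 5)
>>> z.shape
(17, 17)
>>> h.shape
(5, 11, 13, 5)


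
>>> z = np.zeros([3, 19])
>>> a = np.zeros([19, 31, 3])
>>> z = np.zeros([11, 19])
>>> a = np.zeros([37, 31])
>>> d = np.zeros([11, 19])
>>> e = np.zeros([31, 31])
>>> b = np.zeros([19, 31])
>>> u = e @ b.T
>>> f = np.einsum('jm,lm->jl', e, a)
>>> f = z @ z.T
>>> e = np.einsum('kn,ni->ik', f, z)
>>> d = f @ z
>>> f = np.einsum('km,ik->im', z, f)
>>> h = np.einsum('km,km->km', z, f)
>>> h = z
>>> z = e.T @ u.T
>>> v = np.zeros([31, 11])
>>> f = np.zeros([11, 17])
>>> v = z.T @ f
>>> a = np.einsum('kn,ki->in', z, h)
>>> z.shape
(11, 31)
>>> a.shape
(19, 31)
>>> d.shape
(11, 19)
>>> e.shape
(19, 11)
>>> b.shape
(19, 31)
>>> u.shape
(31, 19)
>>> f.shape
(11, 17)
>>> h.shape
(11, 19)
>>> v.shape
(31, 17)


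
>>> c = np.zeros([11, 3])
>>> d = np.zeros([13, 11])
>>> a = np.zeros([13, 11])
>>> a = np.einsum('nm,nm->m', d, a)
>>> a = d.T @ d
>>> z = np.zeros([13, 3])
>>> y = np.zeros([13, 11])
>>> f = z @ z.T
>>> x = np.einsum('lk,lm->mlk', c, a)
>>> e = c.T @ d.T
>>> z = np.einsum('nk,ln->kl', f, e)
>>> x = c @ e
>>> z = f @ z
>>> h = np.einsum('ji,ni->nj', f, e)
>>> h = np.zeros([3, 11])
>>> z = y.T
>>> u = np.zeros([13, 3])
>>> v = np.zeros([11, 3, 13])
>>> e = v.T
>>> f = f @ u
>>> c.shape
(11, 3)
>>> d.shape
(13, 11)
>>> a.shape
(11, 11)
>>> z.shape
(11, 13)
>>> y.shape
(13, 11)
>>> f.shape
(13, 3)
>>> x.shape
(11, 13)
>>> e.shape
(13, 3, 11)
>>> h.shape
(3, 11)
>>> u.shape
(13, 3)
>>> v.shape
(11, 3, 13)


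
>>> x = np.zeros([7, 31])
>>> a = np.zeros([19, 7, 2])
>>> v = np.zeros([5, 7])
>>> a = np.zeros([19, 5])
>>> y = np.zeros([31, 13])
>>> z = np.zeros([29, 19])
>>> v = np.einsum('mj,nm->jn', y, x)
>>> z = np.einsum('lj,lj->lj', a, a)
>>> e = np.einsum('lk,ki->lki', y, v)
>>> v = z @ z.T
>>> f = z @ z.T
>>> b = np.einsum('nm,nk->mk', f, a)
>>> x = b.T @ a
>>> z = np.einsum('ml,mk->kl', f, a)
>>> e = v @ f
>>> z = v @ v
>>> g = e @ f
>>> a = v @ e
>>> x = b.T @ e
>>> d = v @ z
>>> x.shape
(5, 19)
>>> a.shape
(19, 19)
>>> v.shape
(19, 19)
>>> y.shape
(31, 13)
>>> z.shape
(19, 19)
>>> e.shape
(19, 19)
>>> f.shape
(19, 19)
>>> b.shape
(19, 5)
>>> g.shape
(19, 19)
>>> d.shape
(19, 19)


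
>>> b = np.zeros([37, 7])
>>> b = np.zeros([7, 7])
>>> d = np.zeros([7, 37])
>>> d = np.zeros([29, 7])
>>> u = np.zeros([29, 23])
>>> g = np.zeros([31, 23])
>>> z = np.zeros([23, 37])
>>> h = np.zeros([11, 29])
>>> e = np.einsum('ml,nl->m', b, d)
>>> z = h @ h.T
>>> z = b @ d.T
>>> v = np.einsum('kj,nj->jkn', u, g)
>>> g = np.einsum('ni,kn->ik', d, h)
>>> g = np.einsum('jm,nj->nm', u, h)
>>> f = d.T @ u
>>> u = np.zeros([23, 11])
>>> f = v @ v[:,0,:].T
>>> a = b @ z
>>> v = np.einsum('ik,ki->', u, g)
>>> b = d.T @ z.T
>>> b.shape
(7, 7)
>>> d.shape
(29, 7)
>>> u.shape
(23, 11)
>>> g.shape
(11, 23)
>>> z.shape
(7, 29)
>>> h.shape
(11, 29)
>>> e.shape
(7,)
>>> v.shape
()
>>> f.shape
(23, 29, 23)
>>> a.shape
(7, 29)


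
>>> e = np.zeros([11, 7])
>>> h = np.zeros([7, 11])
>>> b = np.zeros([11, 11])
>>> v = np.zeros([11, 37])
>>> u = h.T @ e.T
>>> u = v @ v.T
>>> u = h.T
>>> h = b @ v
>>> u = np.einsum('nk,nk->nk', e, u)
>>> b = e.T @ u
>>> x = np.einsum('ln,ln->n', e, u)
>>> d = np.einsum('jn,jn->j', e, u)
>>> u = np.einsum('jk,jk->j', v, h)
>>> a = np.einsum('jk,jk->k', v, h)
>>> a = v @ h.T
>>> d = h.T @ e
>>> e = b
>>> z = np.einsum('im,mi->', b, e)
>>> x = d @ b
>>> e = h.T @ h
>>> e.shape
(37, 37)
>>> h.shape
(11, 37)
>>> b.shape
(7, 7)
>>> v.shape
(11, 37)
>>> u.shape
(11,)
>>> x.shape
(37, 7)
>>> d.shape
(37, 7)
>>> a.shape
(11, 11)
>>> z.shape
()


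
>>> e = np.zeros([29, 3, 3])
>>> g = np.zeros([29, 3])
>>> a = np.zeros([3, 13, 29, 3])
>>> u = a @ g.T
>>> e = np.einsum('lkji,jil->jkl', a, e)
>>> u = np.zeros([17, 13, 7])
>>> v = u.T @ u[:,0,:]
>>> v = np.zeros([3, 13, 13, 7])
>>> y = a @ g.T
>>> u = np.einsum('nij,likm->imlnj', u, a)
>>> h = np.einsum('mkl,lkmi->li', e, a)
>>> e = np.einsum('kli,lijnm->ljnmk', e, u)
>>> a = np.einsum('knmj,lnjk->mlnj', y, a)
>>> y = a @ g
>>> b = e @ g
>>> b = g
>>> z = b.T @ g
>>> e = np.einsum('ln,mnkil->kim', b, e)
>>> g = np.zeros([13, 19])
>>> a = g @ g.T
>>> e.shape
(17, 7, 13)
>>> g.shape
(13, 19)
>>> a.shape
(13, 13)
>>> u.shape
(13, 3, 3, 17, 7)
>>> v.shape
(3, 13, 13, 7)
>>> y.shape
(29, 3, 13, 3)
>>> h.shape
(3, 3)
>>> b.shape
(29, 3)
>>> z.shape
(3, 3)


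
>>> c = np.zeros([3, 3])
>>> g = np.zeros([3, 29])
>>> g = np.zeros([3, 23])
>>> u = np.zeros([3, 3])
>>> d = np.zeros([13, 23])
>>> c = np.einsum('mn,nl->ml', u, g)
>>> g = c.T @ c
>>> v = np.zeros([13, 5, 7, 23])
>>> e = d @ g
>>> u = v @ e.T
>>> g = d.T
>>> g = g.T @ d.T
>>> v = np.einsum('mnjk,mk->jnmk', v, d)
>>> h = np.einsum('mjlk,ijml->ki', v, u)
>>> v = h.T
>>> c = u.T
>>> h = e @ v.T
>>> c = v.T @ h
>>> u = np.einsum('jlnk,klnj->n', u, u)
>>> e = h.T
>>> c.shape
(23, 13)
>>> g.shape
(13, 13)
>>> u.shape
(7,)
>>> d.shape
(13, 23)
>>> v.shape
(13, 23)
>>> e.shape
(13, 13)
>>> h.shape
(13, 13)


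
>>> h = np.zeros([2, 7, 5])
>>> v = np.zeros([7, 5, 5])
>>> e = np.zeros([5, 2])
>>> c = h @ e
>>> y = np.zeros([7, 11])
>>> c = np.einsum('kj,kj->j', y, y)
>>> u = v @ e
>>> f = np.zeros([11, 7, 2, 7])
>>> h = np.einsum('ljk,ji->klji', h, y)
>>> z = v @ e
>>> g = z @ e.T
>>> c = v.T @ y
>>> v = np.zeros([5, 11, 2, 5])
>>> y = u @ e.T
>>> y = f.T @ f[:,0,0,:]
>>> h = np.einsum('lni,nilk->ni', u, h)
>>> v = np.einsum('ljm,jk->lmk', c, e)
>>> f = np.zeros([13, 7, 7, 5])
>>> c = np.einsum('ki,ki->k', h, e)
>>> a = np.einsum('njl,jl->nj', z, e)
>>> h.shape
(5, 2)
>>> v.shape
(5, 11, 2)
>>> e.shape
(5, 2)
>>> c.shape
(5,)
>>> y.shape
(7, 2, 7, 7)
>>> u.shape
(7, 5, 2)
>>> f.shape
(13, 7, 7, 5)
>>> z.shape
(7, 5, 2)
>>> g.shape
(7, 5, 5)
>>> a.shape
(7, 5)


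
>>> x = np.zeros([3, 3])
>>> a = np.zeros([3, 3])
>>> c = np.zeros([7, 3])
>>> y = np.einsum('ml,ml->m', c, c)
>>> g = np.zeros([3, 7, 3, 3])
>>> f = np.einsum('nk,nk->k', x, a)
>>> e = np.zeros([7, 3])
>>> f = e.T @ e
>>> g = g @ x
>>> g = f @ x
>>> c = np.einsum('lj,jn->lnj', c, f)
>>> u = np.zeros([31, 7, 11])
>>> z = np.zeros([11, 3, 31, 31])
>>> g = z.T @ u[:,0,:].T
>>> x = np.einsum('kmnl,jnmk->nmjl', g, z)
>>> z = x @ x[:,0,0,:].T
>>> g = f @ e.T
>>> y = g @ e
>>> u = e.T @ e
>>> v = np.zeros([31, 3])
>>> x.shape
(3, 31, 11, 31)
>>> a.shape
(3, 3)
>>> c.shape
(7, 3, 3)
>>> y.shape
(3, 3)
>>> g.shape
(3, 7)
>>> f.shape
(3, 3)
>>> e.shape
(7, 3)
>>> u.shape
(3, 3)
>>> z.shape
(3, 31, 11, 3)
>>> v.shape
(31, 3)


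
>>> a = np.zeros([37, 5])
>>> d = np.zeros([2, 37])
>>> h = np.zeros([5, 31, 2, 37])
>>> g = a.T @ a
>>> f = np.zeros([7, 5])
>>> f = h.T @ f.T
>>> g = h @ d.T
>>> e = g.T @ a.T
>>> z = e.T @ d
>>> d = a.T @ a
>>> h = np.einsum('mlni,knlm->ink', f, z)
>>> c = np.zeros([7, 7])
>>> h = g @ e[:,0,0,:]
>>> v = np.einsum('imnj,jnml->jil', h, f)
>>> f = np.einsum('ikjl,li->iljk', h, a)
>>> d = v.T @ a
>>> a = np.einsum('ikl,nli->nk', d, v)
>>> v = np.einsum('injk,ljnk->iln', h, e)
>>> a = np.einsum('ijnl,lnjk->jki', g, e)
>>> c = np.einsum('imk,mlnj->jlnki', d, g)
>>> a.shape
(31, 37, 5)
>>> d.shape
(7, 5, 5)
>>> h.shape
(5, 31, 2, 37)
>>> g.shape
(5, 31, 2, 2)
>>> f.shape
(5, 37, 2, 31)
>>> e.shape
(2, 2, 31, 37)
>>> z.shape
(37, 31, 2, 37)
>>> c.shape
(2, 31, 2, 5, 7)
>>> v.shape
(5, 2, 31)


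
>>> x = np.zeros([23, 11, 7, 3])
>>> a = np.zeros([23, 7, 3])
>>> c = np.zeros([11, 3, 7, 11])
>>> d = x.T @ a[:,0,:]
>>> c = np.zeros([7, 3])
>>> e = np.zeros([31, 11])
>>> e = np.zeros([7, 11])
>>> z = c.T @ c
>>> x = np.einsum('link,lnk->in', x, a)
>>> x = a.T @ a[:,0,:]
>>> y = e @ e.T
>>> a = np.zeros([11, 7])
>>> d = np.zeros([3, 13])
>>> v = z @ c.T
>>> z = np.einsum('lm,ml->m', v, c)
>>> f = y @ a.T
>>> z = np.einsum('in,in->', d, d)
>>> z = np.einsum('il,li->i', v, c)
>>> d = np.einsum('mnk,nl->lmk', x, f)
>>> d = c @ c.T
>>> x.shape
(3, 7, 3)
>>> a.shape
(11, 7)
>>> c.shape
(7, 3)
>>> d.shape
(7, 7)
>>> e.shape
(7, 11)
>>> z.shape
(3,)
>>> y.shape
(7, 7)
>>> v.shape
(3, 7)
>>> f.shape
(7, 11)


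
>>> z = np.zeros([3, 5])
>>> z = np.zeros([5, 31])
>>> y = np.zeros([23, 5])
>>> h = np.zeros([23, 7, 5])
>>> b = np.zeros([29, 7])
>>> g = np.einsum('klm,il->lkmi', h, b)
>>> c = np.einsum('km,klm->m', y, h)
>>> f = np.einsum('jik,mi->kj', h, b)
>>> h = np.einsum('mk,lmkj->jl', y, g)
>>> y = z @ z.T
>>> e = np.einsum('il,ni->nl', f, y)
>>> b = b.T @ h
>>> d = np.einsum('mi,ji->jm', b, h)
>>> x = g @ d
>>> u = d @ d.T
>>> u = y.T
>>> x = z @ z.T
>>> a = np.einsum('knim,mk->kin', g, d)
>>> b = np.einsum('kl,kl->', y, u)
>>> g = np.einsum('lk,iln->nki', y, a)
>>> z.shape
(5, 31)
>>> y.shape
(5, 5)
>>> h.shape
(29, 7)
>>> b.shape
()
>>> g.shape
(23, 5, 7)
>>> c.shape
(5,)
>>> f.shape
(5, 23)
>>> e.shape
(5, 23)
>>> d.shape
(29, 7)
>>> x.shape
(5, 5)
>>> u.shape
(5, 5)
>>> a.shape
(7, 5, 23)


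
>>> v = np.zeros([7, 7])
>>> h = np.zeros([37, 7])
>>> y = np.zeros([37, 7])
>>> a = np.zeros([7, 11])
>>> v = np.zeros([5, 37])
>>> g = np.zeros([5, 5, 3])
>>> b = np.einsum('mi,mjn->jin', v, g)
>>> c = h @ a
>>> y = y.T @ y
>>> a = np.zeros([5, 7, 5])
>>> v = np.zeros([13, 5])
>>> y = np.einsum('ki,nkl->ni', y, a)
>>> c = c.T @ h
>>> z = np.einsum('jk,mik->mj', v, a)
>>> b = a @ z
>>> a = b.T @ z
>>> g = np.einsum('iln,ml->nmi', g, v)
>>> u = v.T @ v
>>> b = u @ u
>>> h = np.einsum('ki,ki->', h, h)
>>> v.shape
(13, 5)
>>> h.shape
()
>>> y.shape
(5, 7)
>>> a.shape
(13, 7, 13)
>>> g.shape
(3, 13, 5)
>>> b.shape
(5, 5)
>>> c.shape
(11, 7)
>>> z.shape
(5, 13)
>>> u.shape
(5, 5)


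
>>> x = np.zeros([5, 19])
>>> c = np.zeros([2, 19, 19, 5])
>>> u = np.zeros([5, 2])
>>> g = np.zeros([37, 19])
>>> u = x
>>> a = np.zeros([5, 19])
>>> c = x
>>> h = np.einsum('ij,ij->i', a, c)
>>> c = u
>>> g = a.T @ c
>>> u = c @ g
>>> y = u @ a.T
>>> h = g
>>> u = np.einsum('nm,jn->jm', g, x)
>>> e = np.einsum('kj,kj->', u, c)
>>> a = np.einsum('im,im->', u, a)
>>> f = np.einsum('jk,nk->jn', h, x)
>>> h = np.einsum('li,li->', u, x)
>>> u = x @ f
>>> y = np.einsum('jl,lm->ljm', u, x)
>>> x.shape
(5, 19)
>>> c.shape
(5, 19)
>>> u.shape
(5, 5)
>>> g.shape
(19, 19)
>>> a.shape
()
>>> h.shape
()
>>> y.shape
(5, 5, 19)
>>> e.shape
()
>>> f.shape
(19, 5)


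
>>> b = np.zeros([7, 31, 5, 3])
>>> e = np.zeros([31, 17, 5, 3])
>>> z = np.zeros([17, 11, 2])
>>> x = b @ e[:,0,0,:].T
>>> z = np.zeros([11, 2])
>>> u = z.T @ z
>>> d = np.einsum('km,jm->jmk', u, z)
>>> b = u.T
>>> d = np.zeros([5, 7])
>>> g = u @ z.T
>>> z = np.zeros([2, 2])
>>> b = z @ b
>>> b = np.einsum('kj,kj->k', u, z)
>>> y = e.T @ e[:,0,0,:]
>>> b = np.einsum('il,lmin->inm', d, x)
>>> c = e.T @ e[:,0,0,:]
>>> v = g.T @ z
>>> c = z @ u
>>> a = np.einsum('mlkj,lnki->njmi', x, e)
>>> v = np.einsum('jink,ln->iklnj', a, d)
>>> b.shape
(5, 31, 31)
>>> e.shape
(31, 17, 5, 3)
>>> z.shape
(2, 2)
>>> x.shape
(7, 31, 5, 31)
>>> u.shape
(2, 2)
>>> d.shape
(5, 7)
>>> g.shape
(2, 11)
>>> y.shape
(3, 5, 17, 3)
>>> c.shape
(2, 2)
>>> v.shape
(31, 3, 5, 7, 17)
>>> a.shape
(17, 31, 7, 3)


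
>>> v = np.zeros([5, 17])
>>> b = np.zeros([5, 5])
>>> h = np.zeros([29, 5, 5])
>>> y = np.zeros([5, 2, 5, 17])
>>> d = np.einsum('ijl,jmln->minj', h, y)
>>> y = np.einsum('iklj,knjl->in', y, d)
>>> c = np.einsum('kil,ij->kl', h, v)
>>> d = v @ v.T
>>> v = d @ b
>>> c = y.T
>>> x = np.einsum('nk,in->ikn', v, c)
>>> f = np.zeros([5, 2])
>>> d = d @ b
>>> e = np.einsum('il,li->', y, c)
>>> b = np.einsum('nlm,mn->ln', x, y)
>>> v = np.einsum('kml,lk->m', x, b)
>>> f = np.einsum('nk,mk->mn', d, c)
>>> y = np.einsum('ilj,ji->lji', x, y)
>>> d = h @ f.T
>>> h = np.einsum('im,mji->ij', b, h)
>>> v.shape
(5,)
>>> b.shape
(5, 29)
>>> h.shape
(5, 5)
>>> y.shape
(5, 5, 29)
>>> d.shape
(29, 5, 29)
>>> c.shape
(29, 5)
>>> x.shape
(29, 5, 5)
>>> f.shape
(29, 5)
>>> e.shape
()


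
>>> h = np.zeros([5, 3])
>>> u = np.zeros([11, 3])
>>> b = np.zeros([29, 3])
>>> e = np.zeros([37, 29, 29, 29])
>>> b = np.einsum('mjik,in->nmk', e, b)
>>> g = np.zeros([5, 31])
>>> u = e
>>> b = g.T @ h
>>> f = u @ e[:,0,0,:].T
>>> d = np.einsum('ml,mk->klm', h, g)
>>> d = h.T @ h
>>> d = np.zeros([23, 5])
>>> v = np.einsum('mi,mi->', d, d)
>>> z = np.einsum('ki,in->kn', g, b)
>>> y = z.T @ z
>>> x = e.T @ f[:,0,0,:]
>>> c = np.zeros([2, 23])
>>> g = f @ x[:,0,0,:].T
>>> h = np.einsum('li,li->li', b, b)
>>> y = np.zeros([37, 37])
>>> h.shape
(31, 3)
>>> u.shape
(37, 29, 29, 29)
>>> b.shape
(31, 3)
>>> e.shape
(37, 29, 29, 29)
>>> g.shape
(37, 29, 29, 29)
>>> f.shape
(37, 29, 29, 37)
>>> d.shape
(23, 5)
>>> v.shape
()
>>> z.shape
(5, 3)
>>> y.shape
(37, 37)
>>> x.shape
(29, 29, 29, 37)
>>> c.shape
(2, 23)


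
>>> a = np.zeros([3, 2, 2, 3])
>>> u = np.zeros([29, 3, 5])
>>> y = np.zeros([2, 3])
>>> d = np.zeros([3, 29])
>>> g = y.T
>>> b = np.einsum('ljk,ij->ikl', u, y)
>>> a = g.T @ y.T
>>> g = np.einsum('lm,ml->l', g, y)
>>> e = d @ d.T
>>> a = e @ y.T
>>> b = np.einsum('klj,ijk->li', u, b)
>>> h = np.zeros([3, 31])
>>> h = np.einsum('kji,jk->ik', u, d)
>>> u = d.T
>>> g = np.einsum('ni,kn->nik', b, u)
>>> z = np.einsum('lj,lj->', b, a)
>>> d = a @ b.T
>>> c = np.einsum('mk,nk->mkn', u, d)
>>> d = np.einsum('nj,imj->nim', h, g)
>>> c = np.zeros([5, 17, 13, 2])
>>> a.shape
(3, 2)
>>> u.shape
(29, 3)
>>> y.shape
(2, 3)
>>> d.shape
(5, 3, 2)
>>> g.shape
(3, 2, 29)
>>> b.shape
(3, 2)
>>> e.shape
(3, 3)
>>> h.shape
(5, 29)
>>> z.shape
()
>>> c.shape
(5, 17, 13, 2)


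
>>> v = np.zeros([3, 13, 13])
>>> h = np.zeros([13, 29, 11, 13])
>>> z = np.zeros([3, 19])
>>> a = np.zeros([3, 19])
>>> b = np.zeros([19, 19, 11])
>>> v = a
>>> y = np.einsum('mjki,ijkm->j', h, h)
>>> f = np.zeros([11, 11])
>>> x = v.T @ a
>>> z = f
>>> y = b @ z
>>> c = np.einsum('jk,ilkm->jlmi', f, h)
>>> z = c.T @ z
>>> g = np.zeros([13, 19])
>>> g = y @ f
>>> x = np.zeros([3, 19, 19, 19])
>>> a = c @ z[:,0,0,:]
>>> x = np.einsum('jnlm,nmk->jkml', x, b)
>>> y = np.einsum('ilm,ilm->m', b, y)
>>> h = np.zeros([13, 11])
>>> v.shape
(3, 19)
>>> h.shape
(13, 11)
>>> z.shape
(13, 13, 29, 11)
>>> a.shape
(11, 29, 13, 11)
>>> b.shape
(19, 19, 11)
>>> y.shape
(11,)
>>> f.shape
(11, 11)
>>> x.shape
(3, 11, 19, 19)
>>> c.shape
(11, 29, 13, 13)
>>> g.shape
(19, 19, 11)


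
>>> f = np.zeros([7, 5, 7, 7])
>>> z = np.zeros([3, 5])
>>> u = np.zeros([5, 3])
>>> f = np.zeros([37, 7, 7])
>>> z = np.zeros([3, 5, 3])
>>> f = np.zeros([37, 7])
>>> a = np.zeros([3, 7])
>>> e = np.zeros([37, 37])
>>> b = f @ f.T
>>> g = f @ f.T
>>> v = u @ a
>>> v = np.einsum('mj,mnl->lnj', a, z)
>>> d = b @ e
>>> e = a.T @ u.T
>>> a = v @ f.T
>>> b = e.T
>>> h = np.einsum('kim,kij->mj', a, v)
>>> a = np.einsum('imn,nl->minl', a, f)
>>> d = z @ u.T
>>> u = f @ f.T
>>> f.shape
(37, 7)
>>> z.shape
(3, 5, 3)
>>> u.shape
(37, 37)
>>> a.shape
(5, 3, 37, 7)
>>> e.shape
(7, 5)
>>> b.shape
(5, 7)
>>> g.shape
(37, 37)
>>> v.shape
(3, 5, 7)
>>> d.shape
(3, 5, 5)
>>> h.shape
(37, 7)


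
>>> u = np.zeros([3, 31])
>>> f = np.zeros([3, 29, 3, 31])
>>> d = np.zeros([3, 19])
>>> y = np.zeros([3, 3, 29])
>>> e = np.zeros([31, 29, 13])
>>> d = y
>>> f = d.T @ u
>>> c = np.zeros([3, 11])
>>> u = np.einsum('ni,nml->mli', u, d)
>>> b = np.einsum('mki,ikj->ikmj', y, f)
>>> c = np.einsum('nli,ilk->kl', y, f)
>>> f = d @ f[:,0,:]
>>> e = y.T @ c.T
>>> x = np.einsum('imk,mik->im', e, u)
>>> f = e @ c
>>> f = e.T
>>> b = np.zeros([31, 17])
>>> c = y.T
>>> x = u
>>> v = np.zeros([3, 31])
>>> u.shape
(3, 29, 31)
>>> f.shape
(31, 3, 29)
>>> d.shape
(3, 3, 29)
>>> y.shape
(3, 3, 29)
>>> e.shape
(29, 3, 31)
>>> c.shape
(29, 3, 3)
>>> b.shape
(31, 17)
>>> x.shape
(3, 29, 31)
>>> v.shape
(3, 31)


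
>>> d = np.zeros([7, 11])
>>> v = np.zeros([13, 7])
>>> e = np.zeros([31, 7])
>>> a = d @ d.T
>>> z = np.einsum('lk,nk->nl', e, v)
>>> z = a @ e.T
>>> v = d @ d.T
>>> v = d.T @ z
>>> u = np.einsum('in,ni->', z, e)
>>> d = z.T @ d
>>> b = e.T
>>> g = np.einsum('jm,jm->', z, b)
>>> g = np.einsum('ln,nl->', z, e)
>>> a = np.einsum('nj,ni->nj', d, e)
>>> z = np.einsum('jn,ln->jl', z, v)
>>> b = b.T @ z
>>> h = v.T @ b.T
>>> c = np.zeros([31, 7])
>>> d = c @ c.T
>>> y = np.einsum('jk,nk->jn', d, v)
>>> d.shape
(31, 31)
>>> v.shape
(11, 31)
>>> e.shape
(31, 7)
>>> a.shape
(31, 11)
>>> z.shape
(7, 11)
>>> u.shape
()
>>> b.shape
(31, 11)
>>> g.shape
()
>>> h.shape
(31, 31)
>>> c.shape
(31, 7)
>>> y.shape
(31, 11)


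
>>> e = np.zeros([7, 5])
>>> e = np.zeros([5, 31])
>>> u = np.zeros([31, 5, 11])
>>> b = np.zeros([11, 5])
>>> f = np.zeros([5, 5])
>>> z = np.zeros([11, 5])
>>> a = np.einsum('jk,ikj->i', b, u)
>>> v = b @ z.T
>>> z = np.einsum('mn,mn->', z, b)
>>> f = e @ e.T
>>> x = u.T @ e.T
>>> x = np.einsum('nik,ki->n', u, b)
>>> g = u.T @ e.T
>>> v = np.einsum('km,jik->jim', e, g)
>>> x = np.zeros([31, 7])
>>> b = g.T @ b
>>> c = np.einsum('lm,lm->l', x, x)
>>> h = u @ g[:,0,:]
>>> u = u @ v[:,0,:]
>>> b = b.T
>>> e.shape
(5, 31)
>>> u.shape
(31, 5, 31)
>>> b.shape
(5, 5, 5)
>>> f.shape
(5, 5)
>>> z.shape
()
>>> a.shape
(31,)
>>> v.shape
(11, 5, 31)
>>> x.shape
(31, 7)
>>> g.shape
(11, 5, 5)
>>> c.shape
(31,)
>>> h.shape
(31, 5, 5)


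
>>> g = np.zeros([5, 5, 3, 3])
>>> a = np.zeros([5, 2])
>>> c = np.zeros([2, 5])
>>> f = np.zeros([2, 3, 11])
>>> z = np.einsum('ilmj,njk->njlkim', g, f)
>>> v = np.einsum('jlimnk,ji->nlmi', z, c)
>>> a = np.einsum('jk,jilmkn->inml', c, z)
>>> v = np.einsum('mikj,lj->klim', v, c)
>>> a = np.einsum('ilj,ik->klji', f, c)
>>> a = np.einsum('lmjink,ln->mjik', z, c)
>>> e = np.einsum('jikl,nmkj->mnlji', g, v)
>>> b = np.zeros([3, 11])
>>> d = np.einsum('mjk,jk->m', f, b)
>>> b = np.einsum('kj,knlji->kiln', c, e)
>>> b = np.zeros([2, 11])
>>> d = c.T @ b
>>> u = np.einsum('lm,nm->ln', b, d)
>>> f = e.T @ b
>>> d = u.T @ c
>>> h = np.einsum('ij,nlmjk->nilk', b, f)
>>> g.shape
(5, 5, 3, 3)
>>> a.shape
(3, 5, 11, 3)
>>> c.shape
(2, 5)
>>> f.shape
(5, 5, 3, 11, 11)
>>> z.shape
(2, 3, 5, 11, 5, 3)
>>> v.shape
(11, 2, 3, 5)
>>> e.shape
(2, 11, 3, 5, 5)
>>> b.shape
(2, 11)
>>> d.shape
(5, 5)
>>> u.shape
(2, 5)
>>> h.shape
(5, 2, 5, 11)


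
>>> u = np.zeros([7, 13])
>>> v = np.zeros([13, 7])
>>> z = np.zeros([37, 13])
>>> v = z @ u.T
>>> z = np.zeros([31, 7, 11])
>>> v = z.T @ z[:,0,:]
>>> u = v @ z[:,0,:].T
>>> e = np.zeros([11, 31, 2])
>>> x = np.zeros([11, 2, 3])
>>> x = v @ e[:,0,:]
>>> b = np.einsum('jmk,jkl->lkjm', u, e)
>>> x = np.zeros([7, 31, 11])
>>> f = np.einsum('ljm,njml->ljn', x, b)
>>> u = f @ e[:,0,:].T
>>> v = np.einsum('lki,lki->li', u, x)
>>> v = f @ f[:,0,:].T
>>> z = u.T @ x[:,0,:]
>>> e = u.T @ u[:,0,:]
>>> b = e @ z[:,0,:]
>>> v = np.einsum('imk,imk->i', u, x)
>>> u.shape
(7, 31, 11)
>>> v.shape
(7,)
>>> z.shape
(11, 31, 11)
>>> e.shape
(11, 31, 11)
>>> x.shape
(7, 31, 11)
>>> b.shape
(11, 31, 11)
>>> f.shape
(7, 31, 2)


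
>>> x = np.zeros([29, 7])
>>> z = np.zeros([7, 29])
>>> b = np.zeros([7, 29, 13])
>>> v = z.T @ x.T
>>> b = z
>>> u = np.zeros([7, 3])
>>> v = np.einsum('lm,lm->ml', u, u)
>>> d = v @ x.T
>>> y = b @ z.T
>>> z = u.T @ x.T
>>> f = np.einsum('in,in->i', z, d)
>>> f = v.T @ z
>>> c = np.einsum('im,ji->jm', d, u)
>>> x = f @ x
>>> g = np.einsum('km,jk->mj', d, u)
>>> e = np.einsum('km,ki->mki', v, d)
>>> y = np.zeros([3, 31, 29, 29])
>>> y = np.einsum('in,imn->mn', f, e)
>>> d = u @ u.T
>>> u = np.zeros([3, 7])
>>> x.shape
(7, 7)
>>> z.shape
(3, 29)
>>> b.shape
(7, 29)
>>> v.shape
(3, 7)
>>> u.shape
(3, 7)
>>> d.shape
(7, 7)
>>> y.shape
(3, 29)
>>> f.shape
(7, 29)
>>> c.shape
(7, 29)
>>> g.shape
(29, 7)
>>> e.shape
(7, 3, 29)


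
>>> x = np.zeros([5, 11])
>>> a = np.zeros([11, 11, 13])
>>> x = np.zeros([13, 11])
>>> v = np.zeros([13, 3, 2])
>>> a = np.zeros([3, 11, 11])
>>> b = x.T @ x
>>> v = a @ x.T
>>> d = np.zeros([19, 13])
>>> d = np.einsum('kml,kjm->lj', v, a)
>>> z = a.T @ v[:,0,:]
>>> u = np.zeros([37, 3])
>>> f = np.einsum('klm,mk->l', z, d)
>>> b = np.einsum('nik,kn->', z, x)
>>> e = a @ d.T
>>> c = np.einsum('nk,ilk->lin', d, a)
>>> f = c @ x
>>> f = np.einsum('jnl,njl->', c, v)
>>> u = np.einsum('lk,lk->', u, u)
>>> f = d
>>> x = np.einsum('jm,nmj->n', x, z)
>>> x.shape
(11,)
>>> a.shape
(3, 11, 11)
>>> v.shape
(3, 11, 13)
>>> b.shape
()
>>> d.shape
(13, 11)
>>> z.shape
(11, 11, 13)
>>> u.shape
()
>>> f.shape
(13, 11)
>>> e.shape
(3, 11, 13)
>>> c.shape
(11, 3, 13)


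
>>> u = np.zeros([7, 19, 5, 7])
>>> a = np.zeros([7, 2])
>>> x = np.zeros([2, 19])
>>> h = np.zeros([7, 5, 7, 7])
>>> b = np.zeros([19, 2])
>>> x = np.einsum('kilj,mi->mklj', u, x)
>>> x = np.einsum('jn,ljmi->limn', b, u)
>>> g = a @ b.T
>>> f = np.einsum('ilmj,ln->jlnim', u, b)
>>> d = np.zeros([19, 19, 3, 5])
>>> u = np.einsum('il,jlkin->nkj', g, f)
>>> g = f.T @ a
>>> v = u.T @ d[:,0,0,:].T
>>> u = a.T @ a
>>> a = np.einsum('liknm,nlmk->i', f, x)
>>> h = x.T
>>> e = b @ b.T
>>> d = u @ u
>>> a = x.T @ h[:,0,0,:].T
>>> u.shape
(2, 2)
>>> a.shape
(2, 5, 7, 2)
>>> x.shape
(7, 7, 5, 2)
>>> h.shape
(2, 5, 7, 7)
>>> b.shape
(19, 2)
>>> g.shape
(5, 7, 2, 19, 2)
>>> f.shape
(7, 19, 2, 7, 5)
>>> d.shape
(2, 2)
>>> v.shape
(7, 2, 19)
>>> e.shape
(19, 19)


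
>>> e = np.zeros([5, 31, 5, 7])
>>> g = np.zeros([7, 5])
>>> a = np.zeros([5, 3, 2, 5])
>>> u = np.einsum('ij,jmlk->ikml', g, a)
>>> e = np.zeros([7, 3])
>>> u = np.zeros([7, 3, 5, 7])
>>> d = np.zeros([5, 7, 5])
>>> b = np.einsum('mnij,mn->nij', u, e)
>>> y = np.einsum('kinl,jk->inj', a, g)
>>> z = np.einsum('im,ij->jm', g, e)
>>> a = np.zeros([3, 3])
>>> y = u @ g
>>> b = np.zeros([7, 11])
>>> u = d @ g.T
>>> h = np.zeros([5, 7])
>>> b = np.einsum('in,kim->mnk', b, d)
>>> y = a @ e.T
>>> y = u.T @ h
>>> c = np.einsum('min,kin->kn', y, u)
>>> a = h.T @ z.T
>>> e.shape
(7, 3)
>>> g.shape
(7, 5)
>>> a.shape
(7, 3)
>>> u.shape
(5, 7, 7)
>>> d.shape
(5, 7, 5)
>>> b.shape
(5, 11, 5)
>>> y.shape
(7, 7, 7)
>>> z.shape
(3, 5)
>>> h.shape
(5, 7)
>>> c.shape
(5, 7)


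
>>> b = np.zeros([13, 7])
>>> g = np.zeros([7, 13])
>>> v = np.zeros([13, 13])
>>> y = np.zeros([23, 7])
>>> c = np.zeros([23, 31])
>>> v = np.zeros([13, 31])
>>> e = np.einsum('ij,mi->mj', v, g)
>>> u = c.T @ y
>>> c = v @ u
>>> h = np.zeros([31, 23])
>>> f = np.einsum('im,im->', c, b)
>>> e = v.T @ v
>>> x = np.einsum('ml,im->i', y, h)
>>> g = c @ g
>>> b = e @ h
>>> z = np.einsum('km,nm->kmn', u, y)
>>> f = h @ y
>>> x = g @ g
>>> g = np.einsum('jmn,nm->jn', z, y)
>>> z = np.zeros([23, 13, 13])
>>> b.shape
(31, 23)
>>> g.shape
(31, 23)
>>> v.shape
(13, 31)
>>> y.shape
(23, 7)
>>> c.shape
(13, 7)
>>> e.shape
(31, 31)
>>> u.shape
(31, 7)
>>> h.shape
(31, 23)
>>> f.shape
(31, 7)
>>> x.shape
(13, 13)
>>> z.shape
(23, 13, 13)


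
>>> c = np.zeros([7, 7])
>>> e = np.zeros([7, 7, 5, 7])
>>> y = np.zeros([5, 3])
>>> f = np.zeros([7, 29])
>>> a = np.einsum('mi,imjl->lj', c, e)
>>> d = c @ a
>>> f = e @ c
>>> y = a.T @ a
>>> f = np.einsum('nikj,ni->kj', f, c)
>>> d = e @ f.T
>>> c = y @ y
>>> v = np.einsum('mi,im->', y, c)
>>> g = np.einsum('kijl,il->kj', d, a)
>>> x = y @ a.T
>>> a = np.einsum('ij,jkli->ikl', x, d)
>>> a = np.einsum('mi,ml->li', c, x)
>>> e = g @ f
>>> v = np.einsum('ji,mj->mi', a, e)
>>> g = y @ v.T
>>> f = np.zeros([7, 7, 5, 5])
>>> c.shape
(5, 5)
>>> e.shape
(7, 7)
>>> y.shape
(5, 5)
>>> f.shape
(7, 7, 5, 5)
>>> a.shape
(7, 5)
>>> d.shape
(7, 7, 5, 5)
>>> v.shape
(7, 5)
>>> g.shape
(5, 7)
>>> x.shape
(5, 7)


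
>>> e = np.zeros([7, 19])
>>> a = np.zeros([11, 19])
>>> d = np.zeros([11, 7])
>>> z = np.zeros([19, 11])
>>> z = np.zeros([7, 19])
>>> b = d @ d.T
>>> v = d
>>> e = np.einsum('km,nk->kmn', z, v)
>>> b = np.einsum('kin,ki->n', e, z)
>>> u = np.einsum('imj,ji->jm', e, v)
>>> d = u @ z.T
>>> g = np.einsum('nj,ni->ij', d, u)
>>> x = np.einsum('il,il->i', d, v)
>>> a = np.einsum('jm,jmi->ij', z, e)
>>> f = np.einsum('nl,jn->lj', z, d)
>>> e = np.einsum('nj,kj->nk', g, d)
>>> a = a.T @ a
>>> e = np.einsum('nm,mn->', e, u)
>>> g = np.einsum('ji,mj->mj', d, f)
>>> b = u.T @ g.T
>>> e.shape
()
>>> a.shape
(7, 7)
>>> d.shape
(11, 7)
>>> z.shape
(7, 19)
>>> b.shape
(19, 19)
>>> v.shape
(11, 7)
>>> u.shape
(11, 19)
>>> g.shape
(19, 11)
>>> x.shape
(11,)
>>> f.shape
(19, 11)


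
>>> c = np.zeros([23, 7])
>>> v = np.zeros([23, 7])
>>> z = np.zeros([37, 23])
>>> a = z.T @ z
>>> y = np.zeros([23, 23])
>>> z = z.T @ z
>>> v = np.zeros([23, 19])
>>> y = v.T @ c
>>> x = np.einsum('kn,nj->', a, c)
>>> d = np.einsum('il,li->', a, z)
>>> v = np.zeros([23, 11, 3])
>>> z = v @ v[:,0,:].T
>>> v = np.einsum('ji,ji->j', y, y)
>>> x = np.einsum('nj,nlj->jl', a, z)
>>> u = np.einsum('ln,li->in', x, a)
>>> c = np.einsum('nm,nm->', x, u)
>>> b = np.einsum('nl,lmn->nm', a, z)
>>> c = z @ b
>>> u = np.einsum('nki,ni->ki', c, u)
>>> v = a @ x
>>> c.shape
(23, 11, 11)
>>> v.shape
(23, 11)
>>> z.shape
(23, 11, 23)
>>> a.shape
(23, 23)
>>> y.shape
(19, 7)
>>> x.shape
(23, 11)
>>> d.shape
()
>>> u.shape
(11, 11)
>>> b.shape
(23, 11)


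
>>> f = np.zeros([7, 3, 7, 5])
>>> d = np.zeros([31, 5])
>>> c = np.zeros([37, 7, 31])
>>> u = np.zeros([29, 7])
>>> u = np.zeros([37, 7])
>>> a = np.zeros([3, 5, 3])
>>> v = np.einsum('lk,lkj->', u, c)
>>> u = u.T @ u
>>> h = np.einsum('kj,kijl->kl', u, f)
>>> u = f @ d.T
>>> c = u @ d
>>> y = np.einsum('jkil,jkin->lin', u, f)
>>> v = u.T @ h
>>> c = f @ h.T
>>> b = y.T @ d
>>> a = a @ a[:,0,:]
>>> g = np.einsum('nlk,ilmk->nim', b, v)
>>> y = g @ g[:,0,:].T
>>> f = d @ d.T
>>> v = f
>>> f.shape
(31, 31)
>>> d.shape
(31, 5)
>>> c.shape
(7, 3, 7, 7)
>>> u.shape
(7, 3, 7, 31)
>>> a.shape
(3, 5, 3)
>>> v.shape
(31, 31)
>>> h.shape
(7, 5)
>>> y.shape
(5, 31, 5)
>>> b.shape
(5, 7, 5)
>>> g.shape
(5, 31, 3)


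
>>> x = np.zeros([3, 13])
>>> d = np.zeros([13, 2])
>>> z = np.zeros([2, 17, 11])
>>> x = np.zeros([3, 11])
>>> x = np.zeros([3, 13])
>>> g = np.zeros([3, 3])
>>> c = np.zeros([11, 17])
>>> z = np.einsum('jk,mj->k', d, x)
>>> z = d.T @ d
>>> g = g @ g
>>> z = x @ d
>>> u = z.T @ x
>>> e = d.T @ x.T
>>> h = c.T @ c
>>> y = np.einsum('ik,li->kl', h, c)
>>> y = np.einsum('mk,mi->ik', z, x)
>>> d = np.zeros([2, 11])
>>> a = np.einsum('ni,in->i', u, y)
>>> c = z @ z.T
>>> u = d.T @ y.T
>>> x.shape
(3, 13)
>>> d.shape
(2, 11)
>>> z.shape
(3, 2)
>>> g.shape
(3, 3)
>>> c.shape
(3, 3)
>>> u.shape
(11, 13)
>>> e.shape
(2, 3)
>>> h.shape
(17, 17)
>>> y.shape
(13, 2)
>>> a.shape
(13,)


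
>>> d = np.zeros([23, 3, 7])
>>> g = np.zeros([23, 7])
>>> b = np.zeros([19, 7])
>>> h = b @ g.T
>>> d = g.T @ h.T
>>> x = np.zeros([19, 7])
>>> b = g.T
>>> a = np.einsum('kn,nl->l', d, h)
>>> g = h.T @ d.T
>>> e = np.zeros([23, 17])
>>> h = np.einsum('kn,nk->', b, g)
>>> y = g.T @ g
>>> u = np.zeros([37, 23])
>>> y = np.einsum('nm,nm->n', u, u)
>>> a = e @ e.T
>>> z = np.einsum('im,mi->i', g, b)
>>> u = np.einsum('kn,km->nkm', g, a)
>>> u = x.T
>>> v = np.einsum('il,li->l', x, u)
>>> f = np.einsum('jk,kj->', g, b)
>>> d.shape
(7, 19)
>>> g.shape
(23, 7)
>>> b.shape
(7, 23)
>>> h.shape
()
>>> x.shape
(19, 7)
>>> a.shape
(23, 23)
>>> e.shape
(23, 17)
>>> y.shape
(37,)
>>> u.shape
(7, 19)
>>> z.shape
(23,)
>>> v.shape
(7,)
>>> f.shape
()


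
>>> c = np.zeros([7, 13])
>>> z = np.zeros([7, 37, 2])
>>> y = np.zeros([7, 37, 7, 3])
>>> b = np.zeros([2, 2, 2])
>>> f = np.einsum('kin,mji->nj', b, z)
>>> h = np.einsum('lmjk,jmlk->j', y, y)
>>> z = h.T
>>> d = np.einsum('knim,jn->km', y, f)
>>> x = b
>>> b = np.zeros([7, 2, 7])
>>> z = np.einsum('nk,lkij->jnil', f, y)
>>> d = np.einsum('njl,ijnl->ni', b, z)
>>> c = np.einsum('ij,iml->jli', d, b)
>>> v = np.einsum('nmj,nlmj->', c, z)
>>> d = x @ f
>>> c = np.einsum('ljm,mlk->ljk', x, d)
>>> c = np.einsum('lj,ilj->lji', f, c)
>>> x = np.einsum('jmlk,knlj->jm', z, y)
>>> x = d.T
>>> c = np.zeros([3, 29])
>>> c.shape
(3, 29)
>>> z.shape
(3, 2, 7, 7)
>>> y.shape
(7, 37, 7, 3)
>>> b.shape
(7, 2, 7)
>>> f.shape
(2, 37)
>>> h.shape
(7,)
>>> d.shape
(2, 2, 37)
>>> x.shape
(37, 2, 2)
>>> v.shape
()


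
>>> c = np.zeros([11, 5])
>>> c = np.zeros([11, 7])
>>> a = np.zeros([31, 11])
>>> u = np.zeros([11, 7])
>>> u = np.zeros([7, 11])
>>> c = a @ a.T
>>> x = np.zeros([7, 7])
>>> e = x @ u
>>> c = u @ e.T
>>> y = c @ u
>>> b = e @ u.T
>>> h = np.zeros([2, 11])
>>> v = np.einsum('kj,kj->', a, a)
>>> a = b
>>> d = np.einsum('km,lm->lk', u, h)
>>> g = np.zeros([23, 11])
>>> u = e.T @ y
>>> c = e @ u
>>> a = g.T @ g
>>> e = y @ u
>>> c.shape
(7, 11)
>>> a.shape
(11, 11)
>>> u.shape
(11, 11)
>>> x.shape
(7, 7)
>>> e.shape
(7, 11)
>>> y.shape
(7, 11)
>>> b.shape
(7, 7)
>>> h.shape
(2, 11)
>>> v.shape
()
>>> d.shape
(2, 7)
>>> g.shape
(23, 11)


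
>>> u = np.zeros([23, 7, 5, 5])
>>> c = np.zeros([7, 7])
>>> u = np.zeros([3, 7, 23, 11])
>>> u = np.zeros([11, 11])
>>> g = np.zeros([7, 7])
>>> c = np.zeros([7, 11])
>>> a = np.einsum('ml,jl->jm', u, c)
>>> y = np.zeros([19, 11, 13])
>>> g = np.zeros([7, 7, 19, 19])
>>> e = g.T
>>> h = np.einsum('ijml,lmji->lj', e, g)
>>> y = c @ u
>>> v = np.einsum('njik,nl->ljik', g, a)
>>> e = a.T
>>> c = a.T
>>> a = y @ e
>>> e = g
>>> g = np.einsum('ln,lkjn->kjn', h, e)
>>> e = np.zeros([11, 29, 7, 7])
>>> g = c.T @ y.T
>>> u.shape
(11, 11)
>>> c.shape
(11, 7)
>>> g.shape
(7, 7)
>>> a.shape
(7, 7)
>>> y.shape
(7, 11)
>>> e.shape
(11, 29, 7, 7)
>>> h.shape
(7, 19)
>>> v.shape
(11, 7, 19, 19)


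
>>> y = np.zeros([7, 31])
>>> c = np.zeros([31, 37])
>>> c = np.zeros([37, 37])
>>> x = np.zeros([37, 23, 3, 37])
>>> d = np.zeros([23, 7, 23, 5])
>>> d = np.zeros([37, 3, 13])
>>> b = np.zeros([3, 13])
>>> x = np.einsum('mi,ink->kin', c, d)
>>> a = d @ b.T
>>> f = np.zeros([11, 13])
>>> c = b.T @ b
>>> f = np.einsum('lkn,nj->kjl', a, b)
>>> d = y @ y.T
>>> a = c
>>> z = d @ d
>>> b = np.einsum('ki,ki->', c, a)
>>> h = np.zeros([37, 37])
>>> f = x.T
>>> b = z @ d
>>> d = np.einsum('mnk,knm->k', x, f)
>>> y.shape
(7, 31)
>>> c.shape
(13, 13)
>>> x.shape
(13, 37, 3)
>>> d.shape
(3,)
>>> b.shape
(7, 7)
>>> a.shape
(13, 13)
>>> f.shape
(3, 37, 13)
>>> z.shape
(7, 7)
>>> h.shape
(37, 37)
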